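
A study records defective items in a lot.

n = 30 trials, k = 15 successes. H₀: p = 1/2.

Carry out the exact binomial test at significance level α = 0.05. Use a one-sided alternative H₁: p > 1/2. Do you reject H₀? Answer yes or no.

reject H₀: no

Exact binomial: n=30, k=15, p₀=1/2=0.5000
P(X≥15) from Σ C(n,i)·p₀^i·(1−p₀)^(n−i)
p-value (one-sided, H₁ greater) = 0.57223
At α=0.05: p ≥ α → fail to reject H₀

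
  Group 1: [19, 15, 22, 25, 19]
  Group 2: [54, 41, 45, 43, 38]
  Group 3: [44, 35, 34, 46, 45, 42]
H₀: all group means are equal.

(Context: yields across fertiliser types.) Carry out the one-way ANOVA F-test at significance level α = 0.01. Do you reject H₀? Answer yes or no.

reject H₀: yes

Group means [20.00, 44.20, 41.00], grand mean 35.438
SSB = Σnᵢ(x̄ᵢ−x̄)² = 1761.138; SSW = ΣΣ(x−x̄ᵢ)² = 338.800
MSB = 1761.138/2 = 880.5688; MSW = 338.800/13 = 26.0615
F = MSB/MSW = 33.7881
df = (2, 13)
p-value (upper-tail) = 0.00001
At α=0.01: p < α → reject H₀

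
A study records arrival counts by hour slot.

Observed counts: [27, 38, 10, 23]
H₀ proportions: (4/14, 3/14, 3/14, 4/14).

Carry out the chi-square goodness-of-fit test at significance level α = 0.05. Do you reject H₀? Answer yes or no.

n = 98; E_i = n·p_i = [28.00, 21.00, 21.00, 28.00]
χ² = (27−28.00)²/28.00 + (38−21.00)²/21.00 + (10−21.00)²/21.00 + (23−28.00)²/28.00 = 20.4524
df = 3
p-value (upper-tail) = 0.00014
At α=0.05: p < α → reject H₀

reject H₀: yes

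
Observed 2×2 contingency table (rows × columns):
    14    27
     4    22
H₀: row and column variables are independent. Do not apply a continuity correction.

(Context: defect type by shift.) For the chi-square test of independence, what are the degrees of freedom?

df = (r−1)(c−1) = (2−1)·(2−1) = 1

degrees of freedom = 1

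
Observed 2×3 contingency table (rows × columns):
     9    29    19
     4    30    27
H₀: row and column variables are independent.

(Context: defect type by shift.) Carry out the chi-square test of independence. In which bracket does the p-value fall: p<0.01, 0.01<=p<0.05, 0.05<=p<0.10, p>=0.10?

Row totals [57, 61], col totals [13, 59, 46], n=118
χ² = (9−6.28)²/6.28 + (29−28.50)²/28.50 + (19−22.22)²/22.22 + (4−6.72)²/6.72 + (30−30.50)²/30.50 + (27−23.78)²/23.78 = 3.1994
df = 2
p-value (upper-tail) = 0.20196
→ bracket: p>=0.10

p-value bracket: p>=0.10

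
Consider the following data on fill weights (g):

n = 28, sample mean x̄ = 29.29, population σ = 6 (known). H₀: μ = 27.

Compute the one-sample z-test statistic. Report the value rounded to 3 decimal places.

SE = σ/√n = 6/√28 = 1.1339
z = (x̄−μ₀)/SE = (29.29−27)/1.1339 = 2.0196

test statistic = 2.020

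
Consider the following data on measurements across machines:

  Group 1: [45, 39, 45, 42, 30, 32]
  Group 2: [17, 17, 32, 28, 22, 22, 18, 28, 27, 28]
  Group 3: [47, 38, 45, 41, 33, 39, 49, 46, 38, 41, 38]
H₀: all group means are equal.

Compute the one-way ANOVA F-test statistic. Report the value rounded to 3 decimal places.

test statistic = 29.712

Group means [38.83, 23.90, 41.36], grand mean 34.333
SSB = Σnᵢ(x̄ᵢ−x̄)² = 1753.721; SSW = ΣΣ(x−x̄ᵢ)² = 708.279
MSB = 1753.721/2 = 876.8606; MSW = 708.279/24 = 29.5116
F = MSB/MSW = 29.7124
df = (2, 24)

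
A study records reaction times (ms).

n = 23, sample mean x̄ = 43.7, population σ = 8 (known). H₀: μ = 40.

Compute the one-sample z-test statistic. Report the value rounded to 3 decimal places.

SE = σ/√n = 8/√23 = 1.6681
z = (x̄−μ₀)/SE = (43.7−40)/1.6681 = 2.2181

test statistic = 2.218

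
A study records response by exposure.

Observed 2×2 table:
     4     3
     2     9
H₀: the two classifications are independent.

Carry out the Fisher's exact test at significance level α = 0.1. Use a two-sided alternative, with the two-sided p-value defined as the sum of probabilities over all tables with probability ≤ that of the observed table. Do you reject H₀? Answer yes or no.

Margins: r₁=7, r₂=11, c₁=6, c₂=12, n=18
p_obs = C(7,4)·C(11,2)/C(18,6); sum pmf over tables with pmf ≤ p_obs
p-value (two-sided) = 0.14140
At α=0.1: p ≥ α → fail to reject H₀

reject H₀: no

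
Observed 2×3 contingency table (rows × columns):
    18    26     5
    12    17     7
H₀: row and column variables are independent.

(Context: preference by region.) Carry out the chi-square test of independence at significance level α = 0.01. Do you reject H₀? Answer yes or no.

Row totals [49, 36], col totals [30, 43, 12], n=85
χ² = (18−17.29)²/17.29 + (26−24.79)²/24.79 + (5−6.92)²/6.92 + (12−12.71)²/12.71 + (17−18.21)²/18.21 + (7−5.08)²/5.08 = 1.4630
df = 2
p-value (upper-tail) = 0.48118
At α=0.01: p ≥ α → fail to reject H₀

reject H₀: no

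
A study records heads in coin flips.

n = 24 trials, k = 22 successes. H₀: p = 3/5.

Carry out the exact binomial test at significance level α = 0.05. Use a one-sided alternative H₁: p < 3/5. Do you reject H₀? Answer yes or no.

Exact binomial: n=24, k=22, p₀=3/5=0.6000
P(X≤22) from Σ C(n,i)·p₀^i·(1−p₀)^(n−i)
p-value (one-sided, H₁ less) = 0.99992
At α=0.05: p ≥ α → fail to reject H₀

reject H₀: no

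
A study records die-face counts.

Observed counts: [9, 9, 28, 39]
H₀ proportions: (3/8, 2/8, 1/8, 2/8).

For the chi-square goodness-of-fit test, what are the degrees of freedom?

df = k − 1 = 4 − 1 = 3

degrees of freedom = 3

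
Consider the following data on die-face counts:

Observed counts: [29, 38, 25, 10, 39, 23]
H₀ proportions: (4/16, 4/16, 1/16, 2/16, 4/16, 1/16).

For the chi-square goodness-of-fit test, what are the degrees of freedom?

df = k − 1 = 6 − 1 = 5

degrees of freedom = 5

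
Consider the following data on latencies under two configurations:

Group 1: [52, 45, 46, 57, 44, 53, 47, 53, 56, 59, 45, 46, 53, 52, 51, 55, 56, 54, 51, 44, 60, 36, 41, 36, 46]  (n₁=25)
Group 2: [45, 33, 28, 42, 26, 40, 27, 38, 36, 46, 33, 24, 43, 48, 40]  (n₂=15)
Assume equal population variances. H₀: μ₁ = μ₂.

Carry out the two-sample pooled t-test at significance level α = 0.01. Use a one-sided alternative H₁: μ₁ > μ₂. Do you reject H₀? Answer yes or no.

reject H₀: yes

x̄₁=49.520, s₁=6.539, n₁=25
x̄₂=36.600, s₂=7.781, n₂=15
s_p² = [24·6.539² + 14·7.781²]/38 = 49.3116
SE = √(s_p²·(1/25+1/15)) = 2.2934
t = (49.520−36.600)/2.2934 = 5.6334
df = 38
p-value (one-sided, H₁ greater) = 0.00000
At α=0.01: p < α → reject H₀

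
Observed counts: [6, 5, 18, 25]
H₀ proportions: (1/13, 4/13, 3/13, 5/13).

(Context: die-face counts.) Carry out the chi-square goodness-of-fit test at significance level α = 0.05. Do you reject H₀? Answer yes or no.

reject H₀: yes

n = 54; E_i = n·p_i = [4.15, 16.62, 12.46, 20.77]
χ² = (6−4.15)²/4.15 + (5−16.62)²/16.62 + (18−12.46)²/12.46 + (25−20.77)²/20.77 = 12.2639
df = 3
p-value (upper-tail) = 0.00653
At α=0.05: p < α → reject H₀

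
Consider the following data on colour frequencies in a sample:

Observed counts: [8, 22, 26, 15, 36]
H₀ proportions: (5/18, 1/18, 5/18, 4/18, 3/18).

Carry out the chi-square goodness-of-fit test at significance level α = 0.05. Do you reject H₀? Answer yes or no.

n = 107; E_i = n·p_i = [29.72, 5.94, 29.72, 23.78, 17.83]
χ² = (8−29.72)²/29.72 + (22−5.94)²/5.94 + (26−29.72)²/29.72 + (15−23.78)²/23.78 + (36−17.83)²/17.83 = 81.4533
df = 4
p-value (upper-tail) = 0.00000
At α=0.05: p < α → reject H₀

reject H₀: yes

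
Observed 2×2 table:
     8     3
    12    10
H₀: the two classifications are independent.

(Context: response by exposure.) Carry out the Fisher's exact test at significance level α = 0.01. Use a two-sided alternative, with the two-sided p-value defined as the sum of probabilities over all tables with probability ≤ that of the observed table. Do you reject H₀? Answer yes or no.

reject H₀: no

Margins: r₁=11, r₂=22, c₁=20, c₂=13, n=33
p_obs = C(11,8)·C(22,12)/C(33,20); sum pmf over tables with pmf ≤ p_obs
p-value (two-sided) = 0.45586
At α=0.01: p ≥ α → fail to reject H₀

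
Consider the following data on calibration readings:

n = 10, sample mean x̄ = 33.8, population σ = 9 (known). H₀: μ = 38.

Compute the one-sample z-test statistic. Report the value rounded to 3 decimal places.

SE = σ/√n = 9/√10 = 2.8460
z = (x̄−μ₀)/SE = (33.8−38)/2.8460 = -1.4757

test statistic = -1.476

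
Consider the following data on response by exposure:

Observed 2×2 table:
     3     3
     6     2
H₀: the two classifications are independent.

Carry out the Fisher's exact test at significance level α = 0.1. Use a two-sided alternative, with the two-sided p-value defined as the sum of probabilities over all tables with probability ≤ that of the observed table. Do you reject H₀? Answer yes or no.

reject H₀: no

Margins: r₁=6, r₂=8, c₁=9, c₂=5, n=14
p_obs = C(6,3)·C(8,6)/C(14,9); sum pmf over tables with pmf ≤ p_obs
p-value (two-sided) = 0.58042
At α=0.1: p ≥ α → fail to reject H₀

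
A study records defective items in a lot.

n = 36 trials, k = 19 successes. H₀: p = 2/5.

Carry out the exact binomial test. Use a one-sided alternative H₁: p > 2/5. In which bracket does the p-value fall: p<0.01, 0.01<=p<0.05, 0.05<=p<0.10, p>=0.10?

p-value bracket: 0.05<=p<0.10

Exact binomial: n=36, k=19, p₀=2/5=0.4000
P(X≥19) from Σ C(n,i)·p₀^i·(1−p₀)^(n−i)
p-value (one-sided, H₁ greater) = 0.08264
→ bracket: 0.05<=p<0.10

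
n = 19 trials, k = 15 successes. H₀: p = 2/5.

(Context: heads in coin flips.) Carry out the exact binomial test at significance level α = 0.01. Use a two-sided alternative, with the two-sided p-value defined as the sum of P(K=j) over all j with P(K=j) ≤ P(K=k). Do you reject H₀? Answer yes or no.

Exact binomial: n=19, k=15, p₀=2/5=0.4000
P(X=j) = C(n,j)·p₀^j·(1−p₀)^(n−j); p = Σ P(X=j) over j with P(X=j) ≤ P(X=15)
p-value (two-sided) = 0.00070
At α=0.01: p < α → reject H₀

reject H₀: yes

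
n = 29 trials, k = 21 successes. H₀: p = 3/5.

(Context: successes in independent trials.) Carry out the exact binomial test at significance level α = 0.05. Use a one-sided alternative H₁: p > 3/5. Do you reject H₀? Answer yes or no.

Exact binomial: n=29, k=21, p₀=3/5=0.6000
P(X≥21) from Σ C(n,i)·p₀^i·(1−p₀)^(n−i)
p-value (one-sided, H₁ greater) = 0.11869
At α=0.05: p ≥ α → fail to reject H₀

reject H₀: no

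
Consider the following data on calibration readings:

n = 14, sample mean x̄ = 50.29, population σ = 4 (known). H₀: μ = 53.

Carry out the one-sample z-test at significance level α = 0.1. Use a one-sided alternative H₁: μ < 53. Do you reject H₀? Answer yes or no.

reject H₀: yes

SE = σ/√n = 4/√14 = 1.0690
z = (x̄−μ₀)/SE = (50.29−53)/1.0690 = -2.5350
p-value (one-sided, H₁ less) = 0.00562
At α=0.1: p < α → reject H₀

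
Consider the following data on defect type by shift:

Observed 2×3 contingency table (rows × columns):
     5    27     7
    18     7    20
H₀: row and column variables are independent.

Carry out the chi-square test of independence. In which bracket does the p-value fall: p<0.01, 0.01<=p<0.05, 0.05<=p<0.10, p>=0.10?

p-value bracket: p<0.01

Row totals [39, 45], col totals [23, 34, 27], n=84
χ² = (5−10.68)²/10.68 + (27−15.79)²/15.79 + (7−12.54)²/12.54 + (18−12.32)²/12.32 + (7−18.21)²/18.21 + (20−14.46)²/14.46 = 25.0711
df = 2
p-value (upper-tail) = 0.00000
→ bracket: p<0.01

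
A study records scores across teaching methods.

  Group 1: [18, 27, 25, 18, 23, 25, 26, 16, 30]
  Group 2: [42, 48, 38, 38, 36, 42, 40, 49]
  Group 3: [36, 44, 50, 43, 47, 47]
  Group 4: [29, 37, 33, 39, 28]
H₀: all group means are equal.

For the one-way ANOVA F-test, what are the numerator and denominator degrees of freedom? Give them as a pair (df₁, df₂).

k = 4 groups, N = 28 total
df = (k−1, N−k) = (4−1, 28−4) = (3, 24)

degrees of freedom = [3, 24]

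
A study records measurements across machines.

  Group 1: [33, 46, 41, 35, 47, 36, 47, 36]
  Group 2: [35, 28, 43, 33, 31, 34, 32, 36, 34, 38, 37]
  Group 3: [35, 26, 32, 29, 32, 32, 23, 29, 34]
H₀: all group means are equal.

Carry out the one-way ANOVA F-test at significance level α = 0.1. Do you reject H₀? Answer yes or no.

Group means [40.12, 34.64, 30.22], grand mean 34.786
SSB = Σnᵢ(x̄ᵢ−x̄)² = 415.738; SSW = ΣΣ(x−x̄ᵢ)² = 516.976
MSB = 415.738/2 = 207.8691; MSW = 516.976/25 = 20.6790
F = MSB/MSW = 10.0522
df = (2, 25)
p-value (upper-tail) = 0.00063
At α=0.1: p < α → reject H₀

reject H₀: yes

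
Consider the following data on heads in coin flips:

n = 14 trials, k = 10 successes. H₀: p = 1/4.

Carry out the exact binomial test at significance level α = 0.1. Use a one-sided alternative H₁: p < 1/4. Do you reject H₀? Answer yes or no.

reject H₀: no

Exact binomial: n=14, k=10, p₀=1/4=0.2500
P(X≤10) from Σ C(n,i)·p₀^i·(1−p₀)^(n−i)
p-value (one-sided, H₁ less) = 0.99996
At α=0.1: p ≥ α → fail to reject H₀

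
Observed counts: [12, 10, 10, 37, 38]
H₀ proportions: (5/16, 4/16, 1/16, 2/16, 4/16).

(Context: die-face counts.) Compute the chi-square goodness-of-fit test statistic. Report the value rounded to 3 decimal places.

n = 107; E_i = n·p_i = [33.44, 26.75, 6.69, 13.38, 26.75]
χ² = (12−33.44)²/33.44 + (10−26.75)²/26.75 + (10−6.69)²/6.69 + (37−13.38)²/13.38 + (38−26.75)²/26.75 = 72.3346
df = 4

test statistic = 72.335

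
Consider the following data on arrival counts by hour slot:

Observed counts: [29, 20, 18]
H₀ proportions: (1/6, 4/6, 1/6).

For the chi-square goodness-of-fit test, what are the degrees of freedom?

df = k − 1 = 3 − 1 = 2

degrees of freedom = 2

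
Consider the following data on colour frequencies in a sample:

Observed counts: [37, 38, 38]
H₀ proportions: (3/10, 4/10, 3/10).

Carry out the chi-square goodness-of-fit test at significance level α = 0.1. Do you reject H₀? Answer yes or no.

n = 113; E_i = n·p_i = [33.90, 45.20, 33.90]
χ² = (37−33.90)²/33.90 + (38−45.20)²/45.20 + (38−33.90)²/33.90 = 1.9263
df = 2
p-value (upper-tail) = 0.38170
At α=0.1: p ≥ α → fail to reject H₀

reject H₀: no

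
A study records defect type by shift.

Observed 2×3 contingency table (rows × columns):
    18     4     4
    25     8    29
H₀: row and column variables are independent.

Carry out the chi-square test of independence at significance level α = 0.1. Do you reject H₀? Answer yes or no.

Row totals [26, 62], col totals [43, 12, 33], n=88
χ² = (18−12.70)²/12.70 + (4−3.55)²/3.55 + (4−9.75)²/9.75 + (25−30.30)²/30.30 + (8−8.45)²/8.45 + (29−23.25)²/23.25 = 8.0286
df = 2
p-value (upper-tail) = 0.01806
At α=0.1: p < α → reject H₀

reject H₀: yes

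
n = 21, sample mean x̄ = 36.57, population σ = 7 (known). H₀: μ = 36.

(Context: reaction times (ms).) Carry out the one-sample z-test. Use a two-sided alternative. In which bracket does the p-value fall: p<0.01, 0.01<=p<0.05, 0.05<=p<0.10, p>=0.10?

p-value bracket: p>=0.10

SE = σ/√n = 7/√21 = 1.5275
z = (x̄−μ₀)/SE = (36.57−36)/1.5275 = 0.3732
p-value (two-sided) = 0.70903
→ bracket: p>=0.10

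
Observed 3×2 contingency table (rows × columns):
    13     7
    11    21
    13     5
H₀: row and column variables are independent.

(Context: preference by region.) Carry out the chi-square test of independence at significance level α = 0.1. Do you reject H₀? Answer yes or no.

reject H₀: yes

Row totals [20, 32, 18], col totals [37, 33], n=70
χ² = (13−10.57)²/10.57 + (7−9.43)²/9.43 + (11−16.91)²/16.91 + (21−15.09)²/15.09 + (13−9.51)²/9.51 + (5−8.49)²/8.49 = 8.2790
df = 2
p-value (upper-tail) = 0.01593
At α=0.1: p < α → reject H₀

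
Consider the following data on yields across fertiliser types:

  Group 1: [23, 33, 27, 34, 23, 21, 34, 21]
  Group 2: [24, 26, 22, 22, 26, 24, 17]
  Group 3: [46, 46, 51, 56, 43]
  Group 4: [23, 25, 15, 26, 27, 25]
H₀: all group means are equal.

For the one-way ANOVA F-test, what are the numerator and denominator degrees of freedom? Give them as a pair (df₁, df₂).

degrees of freedom = [3, 22]

k = 4 groups, N = 26 total
df = (k−1, N−k) = (4−1, 26−4) = (3, 22)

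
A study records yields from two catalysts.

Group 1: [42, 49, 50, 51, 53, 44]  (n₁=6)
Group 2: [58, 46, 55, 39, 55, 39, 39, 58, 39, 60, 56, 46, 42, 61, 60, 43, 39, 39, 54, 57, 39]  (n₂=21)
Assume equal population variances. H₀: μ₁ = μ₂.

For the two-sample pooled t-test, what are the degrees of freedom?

df = n₁ + n₂ − 2 = 6 + 21 − 2 = 25

degrees of freedom = 25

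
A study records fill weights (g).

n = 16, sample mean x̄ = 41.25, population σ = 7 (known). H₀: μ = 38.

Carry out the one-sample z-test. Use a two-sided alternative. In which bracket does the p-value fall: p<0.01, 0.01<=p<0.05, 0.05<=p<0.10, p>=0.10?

SE = σ/√n = 7/√16 = 1.7500
z = (x̄−μ₀)/SE = (41.25−38)/1.7500 = 1.8571
p-value (two-sided) = 0.06329
→ bracket: 0.05<=p<0.10

p-value bracket: 0.05<=p<0.10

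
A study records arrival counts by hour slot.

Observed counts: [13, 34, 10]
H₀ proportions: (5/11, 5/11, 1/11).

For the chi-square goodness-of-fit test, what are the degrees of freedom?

df = k − 1 = 3 − 1 = 2

degrees of freedom = 2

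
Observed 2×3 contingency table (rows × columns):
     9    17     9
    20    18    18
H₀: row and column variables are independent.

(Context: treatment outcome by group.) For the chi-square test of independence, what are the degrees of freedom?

degrees of freedom = 2

df = (r−1)(c−1) = (2−1)·(3−1) = 2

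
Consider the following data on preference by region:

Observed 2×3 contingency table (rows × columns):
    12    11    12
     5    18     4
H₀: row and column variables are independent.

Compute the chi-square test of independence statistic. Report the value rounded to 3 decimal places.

test statistic = 7.667

Row totals [35, 27], col totals [17, 29, 16], n=62
χ² = (12−9.60)²/9.60 + (11−16.37)²/16.37 + (12−9.03)²/9.03 + (5−7.40)²/7.40 + (18−12.63)²/12.63 + (4−6.97)²/6.97 = 7.6674
df = 2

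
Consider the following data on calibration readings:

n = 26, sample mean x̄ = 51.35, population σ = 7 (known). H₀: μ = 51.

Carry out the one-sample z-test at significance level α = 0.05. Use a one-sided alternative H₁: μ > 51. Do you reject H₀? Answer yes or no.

SE = σ/√n = 7/√26 = 1.3728
z = (x̄−μ₀)/SE = (51.35−51)/1.3728 = 0.2550
p-value (one-sided, H₁ greater) = 0.39938
At α=0.05: p ≥ α → fail to reject H₀

reject H₀: no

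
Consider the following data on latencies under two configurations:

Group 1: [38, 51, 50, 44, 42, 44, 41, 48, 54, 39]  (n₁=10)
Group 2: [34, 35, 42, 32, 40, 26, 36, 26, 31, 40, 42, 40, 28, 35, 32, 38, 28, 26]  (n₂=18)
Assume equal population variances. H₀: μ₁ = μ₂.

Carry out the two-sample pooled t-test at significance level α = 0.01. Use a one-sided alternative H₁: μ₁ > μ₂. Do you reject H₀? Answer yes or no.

x̄₁=45.100, s₁=5.405, n₁=10
x̄₂=33.944, s₂=5.631, n₂=18
s_p² = [9·5.405² + 17·5.631²]/26 = 30.8402
SE = √(s_p²·(1/10+1/18)) = 2.1903
t = (45.100−33.944)/2.1903 = 5.0932
df = 26
p-value (one-sided, H₁ greater) = 0.00001
At α=0.01: p < α → reject H₀

reject H₀: yes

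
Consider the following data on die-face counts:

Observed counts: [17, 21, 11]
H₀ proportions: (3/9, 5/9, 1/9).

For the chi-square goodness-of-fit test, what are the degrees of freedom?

df = k − 1 = 3 − 1 = 2

degrees of freedom = 2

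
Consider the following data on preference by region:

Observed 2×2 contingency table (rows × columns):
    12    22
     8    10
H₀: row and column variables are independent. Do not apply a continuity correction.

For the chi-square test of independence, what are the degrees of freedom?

df = (r−1)(c−1) = (2−1)·(2−1) = 1

degrees of freedom = 1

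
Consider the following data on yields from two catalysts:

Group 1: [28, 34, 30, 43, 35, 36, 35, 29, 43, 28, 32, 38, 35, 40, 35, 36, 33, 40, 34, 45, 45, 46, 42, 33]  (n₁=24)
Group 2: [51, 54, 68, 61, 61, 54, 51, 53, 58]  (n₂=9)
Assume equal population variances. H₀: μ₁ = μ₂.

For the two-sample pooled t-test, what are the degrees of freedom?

degrees of freedom = 31

df = n₁ + n₂ − 2 = 24 + 9 − 2 = 31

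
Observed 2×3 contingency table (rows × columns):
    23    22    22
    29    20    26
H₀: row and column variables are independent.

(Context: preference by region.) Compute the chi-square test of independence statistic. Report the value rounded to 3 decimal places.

Row totals [67, 75], col totals [52, 42, 48], n=142
χ² = (23−24.54)²/24.54 + (22−19.82)²/19.82 + (22−22.65)²/22.65 + (29−27.46)²/27.46 + (20−22.18)²/22.18 + (26−25.35)²/25.35 = 0.6723
df = 2

test statistic = 0.672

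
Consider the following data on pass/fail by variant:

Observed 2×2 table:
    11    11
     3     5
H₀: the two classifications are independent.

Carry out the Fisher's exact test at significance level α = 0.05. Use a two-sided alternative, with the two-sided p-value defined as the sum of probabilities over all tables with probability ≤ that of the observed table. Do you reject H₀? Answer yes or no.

reject H₀: no

Margins: r₁=22, r₂=8, c₁=14, c₂=16, n=30
p_obs = C(22,11)·C(8,3)/C(30,14); sum pmf over tables with pmf ≤ p_obs
p-value (two-sided) = 0.68873
At α=0.05: p ≥ α → fail to reject H₀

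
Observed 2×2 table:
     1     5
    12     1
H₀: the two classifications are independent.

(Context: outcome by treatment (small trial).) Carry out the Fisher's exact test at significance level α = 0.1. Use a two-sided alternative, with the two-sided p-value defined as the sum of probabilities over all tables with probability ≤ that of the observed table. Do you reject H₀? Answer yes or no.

Margins: r₁=6, r₂=13, c₁=13, c₂=6, n=19
p_obs = C(6,1)·C(13,12)/C(19,13); sum pmf over tables with pmf ≤ p_obs
p-value (two-sided) = 0.00291
At α=0.1: p < α → reject H₀

reject H₀: yes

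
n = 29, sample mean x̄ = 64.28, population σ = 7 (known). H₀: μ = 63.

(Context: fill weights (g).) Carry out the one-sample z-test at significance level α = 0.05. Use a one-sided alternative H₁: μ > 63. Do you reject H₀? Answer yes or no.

reject H₀: no

SE = σ/√n = 7/√29 = 1.2999
z = (x̄−μ₀)/SE = (64.28−63)/1.2999 = 0.9847
p-value (one-sided, H₁ greater) = 0.16238
At α=0.05: p ≥ α → fail to reject H₀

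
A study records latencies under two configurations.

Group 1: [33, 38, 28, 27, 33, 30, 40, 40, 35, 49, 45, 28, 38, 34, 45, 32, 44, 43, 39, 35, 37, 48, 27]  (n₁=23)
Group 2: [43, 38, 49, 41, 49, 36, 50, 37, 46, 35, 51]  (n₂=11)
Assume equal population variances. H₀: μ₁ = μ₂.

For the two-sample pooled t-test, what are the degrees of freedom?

degrees of freedom = 32

df = n₁ + n₂ − 2 = 23 + 11 − 2 = 32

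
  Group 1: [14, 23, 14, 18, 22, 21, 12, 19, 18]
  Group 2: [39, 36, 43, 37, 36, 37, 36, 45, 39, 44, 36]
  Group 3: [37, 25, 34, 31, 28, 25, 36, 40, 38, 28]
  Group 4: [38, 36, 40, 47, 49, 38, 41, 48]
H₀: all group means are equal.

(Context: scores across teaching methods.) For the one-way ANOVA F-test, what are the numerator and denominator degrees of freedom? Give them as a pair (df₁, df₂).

degrees of freedom = [3, 34]

k = 4 groups, N = 38 total
df = (k−1, N−k) = (4−1, 38−4) = (3, 34)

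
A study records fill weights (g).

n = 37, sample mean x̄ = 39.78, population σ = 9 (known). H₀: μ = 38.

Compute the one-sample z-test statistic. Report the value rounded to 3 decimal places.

SE = σ/√n = 9/√37 = 1.4796
z = (x̄−μ₀)/SE = (39.78−38)/1.4796 = 1.2030

test statistic = 1.203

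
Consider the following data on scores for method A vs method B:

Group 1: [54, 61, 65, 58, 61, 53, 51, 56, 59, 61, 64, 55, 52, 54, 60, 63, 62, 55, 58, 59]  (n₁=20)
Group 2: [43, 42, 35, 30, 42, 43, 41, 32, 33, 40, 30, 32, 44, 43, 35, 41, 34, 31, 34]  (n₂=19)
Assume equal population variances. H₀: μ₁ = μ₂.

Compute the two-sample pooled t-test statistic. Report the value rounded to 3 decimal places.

x̄₁=58.050, s₁=4.123, n₁=20
x̄₂=37.105, s₂=5.130, n₂=19
s_p² = [19·4.123² + 18·5.130²]/37 = 21.5335
SE = √(s_p²·(1/20+1/19)) = 1.4866
t = (58.050−37.105)/1.4866 = 14.0889
df = 37

test statistic = 14.089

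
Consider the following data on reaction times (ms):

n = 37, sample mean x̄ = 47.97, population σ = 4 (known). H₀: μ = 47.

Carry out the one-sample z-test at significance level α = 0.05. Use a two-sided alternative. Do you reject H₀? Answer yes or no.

SE = σ/√n = 4/√37 = 0.6576
z = (x̄−μ₀)/SE = (47.97−47)/0.6576 = 1.4751
p-value (two-sided) = 0.14019
At α=0.05: p ≥ α → fail to reject H₀

reject H₀: no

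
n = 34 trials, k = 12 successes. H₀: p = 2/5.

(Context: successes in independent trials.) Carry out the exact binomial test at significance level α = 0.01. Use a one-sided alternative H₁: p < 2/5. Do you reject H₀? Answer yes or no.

Exact binomial: n=34, k=12, p₀=2/5=0.4000
P(X≤12) from Σ C(n,i)·p₀^i·(1−p₀)^(n−i)
p-value (one-sided, H₁ less) = 0.35417
At α=0.01: p ≥ α → fail to reject H₀

reject H₀: no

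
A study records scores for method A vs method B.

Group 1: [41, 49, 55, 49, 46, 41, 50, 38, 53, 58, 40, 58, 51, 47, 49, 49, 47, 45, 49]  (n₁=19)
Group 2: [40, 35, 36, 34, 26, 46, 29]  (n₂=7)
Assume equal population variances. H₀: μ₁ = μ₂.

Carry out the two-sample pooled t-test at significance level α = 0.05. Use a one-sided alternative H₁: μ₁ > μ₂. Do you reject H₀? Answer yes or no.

reject H₀: yes

x̄₁=48.158, s₁=5.620, n₁=19
x̄₂=35.143, s₂=6.644, n₂=7
s_p² = [18·5.620² + 6·6.644²]/24 = 34.7243
SE = √(s_p²·(1/19+1/7)) = 2.6054
t = (48.158−35.143)/2.6054 = 4.9954
df = 24
p-value (one-sided, H₁ greater) = 0.00002
At α=0.05: p < α → reject H₀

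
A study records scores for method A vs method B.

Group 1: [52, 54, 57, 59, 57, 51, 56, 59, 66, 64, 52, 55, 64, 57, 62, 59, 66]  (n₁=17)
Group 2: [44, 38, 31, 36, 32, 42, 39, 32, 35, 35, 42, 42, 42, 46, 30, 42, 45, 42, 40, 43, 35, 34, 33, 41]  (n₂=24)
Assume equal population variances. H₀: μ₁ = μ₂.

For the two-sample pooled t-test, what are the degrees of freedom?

df = n₁ + n₂ − 2 = 17 + 24 − 2 = 39

degrees of freedom = 39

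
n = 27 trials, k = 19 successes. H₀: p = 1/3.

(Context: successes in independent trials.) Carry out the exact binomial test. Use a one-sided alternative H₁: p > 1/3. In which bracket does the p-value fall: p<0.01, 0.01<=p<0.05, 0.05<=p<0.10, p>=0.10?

Exact binomial: n=27, k=19, p₀=1/3=0.3333
P(X≥19) from Σ C(n,i)·p₀^i·(1−p₀)^(n−i)
p-value (one-sided, H₁ greater) = 0.00009
→ bracket: p<0.01

p-value bracket: p<0.01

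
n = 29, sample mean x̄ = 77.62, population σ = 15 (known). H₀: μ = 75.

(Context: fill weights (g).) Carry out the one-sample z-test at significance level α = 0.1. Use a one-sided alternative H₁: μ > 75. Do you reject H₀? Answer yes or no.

SE = σ/√n = 15/√29 = 2.7854
z = (x̄−μ₀)/SE = (77.62−75)/2.7854 = 0.9406
p-value (one-sided, H₁ greater) = 0.17345
At α=0.1: p ≥ α → fail to reject H₀

reject H₀: no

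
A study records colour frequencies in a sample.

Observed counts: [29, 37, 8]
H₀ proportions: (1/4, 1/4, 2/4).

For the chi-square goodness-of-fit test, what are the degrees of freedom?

df = k − 1 = 3 − 1 = 2

degrees of freedom = 2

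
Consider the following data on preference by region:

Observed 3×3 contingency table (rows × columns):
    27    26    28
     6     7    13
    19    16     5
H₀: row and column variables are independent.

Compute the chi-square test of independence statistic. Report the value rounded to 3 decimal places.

Row totals [81, 26, 40], col totals [52, 49, 46], n=147
χ² = (27−28.65)²/28.65 + (26−27.00)²/27.00 + (28−25.35)²/25.35 + (6−9.20)²/9.20 + (7−8.67)²/8.67 + (13−8.14)²/8.14 + (19−14.15)²/14.15 + (16−13.33)²/13.33 + (5−12.52)²/12.52 = 11.4602
df = 4

test statistic = 11.460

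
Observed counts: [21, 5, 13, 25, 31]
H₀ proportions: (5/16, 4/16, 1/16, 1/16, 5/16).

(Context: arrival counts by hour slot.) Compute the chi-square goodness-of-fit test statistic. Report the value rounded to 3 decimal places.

test statistic = 87.004

n = 95; E_i = n·p_i = [29.69, 23.75, 5.94, 5.94, 29.69]
χ² = (21−29.69)²/29.69 + (5−23.75)²/23.75 + (13−5.94)²/5.94 + (25−5.94)²/5.94 + (31−29.69)²/29.69 = 87.0042
df = 4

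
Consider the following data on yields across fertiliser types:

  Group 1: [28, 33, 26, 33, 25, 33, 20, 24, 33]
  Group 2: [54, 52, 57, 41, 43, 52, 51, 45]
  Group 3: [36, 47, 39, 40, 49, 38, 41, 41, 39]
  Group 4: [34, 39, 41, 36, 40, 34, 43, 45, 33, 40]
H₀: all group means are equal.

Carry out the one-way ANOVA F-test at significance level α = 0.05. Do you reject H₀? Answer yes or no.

Group means [28.33, 49.38, 41.11, 38.50], grand mean 39.028
SSB = Σnᵢ(x̄ᵢ−x̄)² = 1927.708; SSW = ΣΣ(x−x̄ᵢ)² = 711.264
MSB = 1927.708/3 = 642.5694; MSW = 711.264/32 = 22.2270
F = MSB/MSW = 28.9094
df = (3, 32)
p-value (upper-tail) = 0.00000
At α=0.05: p < α → reject H₀

reject H₀: yes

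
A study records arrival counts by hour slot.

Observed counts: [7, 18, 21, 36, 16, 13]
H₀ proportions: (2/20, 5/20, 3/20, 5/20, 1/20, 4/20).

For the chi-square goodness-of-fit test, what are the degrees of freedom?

df = k − 1 = 6 − 1 = 5

degrees of freedom = 5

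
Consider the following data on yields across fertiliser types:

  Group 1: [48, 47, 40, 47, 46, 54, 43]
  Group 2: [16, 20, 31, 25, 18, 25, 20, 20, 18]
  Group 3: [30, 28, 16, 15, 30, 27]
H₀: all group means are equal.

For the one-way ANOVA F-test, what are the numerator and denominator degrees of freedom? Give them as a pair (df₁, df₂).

degrees of freedom = [2, 19]

k = 3 groups, N = 22 total
df = (k−1, N−k) = (3−1, 22−3) = (2, 19)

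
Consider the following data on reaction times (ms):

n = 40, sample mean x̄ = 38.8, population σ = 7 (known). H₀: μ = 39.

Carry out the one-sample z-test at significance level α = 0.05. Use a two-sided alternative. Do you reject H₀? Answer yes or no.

SE = σ/√n = 7/√40 = 1.1068
z = (x̄−μ₀)/SE = (38.8−39)/1.1068 = -0.1807
p-value (two-sided) = 0.85660
At α=0.05: p ≥ α → fail to reject H₀

reject H₀: no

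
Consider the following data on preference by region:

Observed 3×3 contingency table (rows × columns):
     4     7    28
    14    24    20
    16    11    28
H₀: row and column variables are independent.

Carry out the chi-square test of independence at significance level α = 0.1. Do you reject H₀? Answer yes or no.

Row totals [39, 58, 55], col totals [34, 42, 76], n=152
χ² = (4−8.72)²/8.72 + (7−10.78)²/10.78 + (28−19.50)²/19.50 + (14−12.97)²/12.97 + (24−16.03)²/16.03 + (20−29.00)²/29.00 + (16−12.30)²/12.30 + (11−15.20)²/15.20 + (28−27.50)²/27.50 = 16.7073
df = 4
p-value (upper-tail) = 0.00220
At α=0.1: p < α → reject H₀

reject H₀: yes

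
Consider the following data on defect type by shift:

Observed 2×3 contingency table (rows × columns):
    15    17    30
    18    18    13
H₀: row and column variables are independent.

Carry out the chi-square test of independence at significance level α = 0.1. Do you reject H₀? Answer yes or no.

reject H₀: yes

Row totals [62, 49], col totals [33, 35, 43], n=111
χ² = (15−18.43)²/18.43 + (17−19.55)²/19.55 + (30−24.02)²/24.02 + (18−14.57)²/14.57 + (18−15.45)²/15.45 + (13−18.98)²/18.98 = 5.5762
df = 2
p-value (upper-tail) = 0.06154
At α=0.1: p < α → reject H₀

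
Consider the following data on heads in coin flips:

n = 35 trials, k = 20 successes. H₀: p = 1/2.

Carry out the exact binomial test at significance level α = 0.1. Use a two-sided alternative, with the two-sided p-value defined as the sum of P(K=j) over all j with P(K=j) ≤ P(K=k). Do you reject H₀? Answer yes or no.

reject H₀: no

Exact binomial: n=35, k=20, p₀=1/2=0.5000
P(X=j) = C(n,j)·p₀^j·(1−p₀)^(n−j); p = Σ P(X=j) over j with P(X=j) ≤ P(X=20)
p-value (two-sided) = 0.49956
At α=0.1: p ≥ α → fail to reject H₀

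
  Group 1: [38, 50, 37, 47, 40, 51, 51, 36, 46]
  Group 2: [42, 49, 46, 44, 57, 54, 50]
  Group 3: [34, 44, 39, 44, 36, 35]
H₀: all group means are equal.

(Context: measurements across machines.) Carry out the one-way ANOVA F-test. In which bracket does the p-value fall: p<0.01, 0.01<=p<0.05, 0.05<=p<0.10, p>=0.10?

p-value bracket: 0.01<=p<0.05

Group means [44.00, 48.86, 38.67], grand mean 44.091
SSB = Σnᵢ(x̄ᵢ−x̄)² = 335.628; SSW = ΣΣ(x−x̄ᵢ)² = 584.190
MSB = 335.628/2 = 167.8139; MSW = 584.190/19 = 30.7469
F = MSB/MSW = 5.4579
df = (2, 19)
p-value (upper-tail) = 0.01340
→ bracket: 0.01<=p<0.05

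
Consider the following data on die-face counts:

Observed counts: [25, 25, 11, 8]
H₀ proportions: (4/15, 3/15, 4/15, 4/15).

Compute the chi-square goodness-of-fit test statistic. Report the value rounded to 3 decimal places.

n = 69; E_i = n·p_i = [18.40, 13.80, 18.40, 18.40]
χ² = (25−18.40)²/18.40 + (25−13.80)²/13.80 + (11−18.40)²/18.40 + (8−18.40)²/18.40 = 20.3116
df = 3

test statistic = 20.312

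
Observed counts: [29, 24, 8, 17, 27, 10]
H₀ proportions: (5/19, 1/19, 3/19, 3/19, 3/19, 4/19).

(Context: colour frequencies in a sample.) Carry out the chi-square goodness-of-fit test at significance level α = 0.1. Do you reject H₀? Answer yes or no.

reject H₀: yes

n = 115; E_i = n·p_i = [30.26, 6.05, 18.16, 18.16, 18.16, 24.21]
χ² = (29−30.26)²/30.26 + (24−6.05)²/6.05 + (8−18.16)²/18.16 + (17−18.16)²/18.16 + (27−18.16)²/18.16 + (10−24.21)²/24.21 = 71.6736
df = 5
p-value (upper-tail) = 0.00000
At α=0.1: p < α → reject H₀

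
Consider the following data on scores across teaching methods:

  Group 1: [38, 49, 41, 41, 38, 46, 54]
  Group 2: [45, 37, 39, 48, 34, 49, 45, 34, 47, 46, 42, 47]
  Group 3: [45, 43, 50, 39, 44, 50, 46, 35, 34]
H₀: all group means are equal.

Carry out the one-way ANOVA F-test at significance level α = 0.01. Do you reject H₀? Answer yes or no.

reject H₀: no

Group means [43.86, 42.75, 42.89], grand mean 43.071
SSB = Σnᵢ(x̄ᵢ−x̄)² = 5.861; SSW = ΣΣ(x−x̄ᵢ)² = 815.996
MSB = 5.861/2 = 2.9306; MSW = 815.996/25 = 32.6398
F = MSB/MSW = 0.0898
df = (2, 25)
p-value (upper-tail) = 0.91442
At α=0.01: p ≥ α → fail to reject H₀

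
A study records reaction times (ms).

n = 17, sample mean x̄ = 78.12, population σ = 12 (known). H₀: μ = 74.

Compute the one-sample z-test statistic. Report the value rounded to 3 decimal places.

SE = σ/√n = 12/√17 = 2.9104
z = (x̄−μ₀)/SE = (78.12−74)/2.9104 = 1.4156

test statistic = 1.416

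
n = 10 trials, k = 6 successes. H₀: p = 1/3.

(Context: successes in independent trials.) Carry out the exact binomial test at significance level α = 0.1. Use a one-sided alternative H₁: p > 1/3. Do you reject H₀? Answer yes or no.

reject H₀: yes

Exact binomial: n=10, k=6, p₀=1/3=0.3333
P(X≥6) from Σ C(n,i)·p₀^i·(1−p₀)^(n−i)
p-value (one-sided, H₁ greater) = 0.07656
At α=0.1: p < α → reject H₀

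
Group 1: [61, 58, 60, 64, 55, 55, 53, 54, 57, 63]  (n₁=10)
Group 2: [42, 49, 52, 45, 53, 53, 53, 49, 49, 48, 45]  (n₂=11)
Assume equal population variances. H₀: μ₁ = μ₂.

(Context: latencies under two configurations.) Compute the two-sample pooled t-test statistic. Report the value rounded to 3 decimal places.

test statistic = 5.490

x̄₁=58.000, s₁=3.859, n₁=10
x̄₂=48.909, s₂=3.727, n₂=11
s_p² = [9·3.859² + 10·3.727²]/19 = 14.3636
SE = √(s_p²·(1/10+1/11)) = 1.6559
t = (58.000−48.909)/1.6559 = 5.4899
df = 19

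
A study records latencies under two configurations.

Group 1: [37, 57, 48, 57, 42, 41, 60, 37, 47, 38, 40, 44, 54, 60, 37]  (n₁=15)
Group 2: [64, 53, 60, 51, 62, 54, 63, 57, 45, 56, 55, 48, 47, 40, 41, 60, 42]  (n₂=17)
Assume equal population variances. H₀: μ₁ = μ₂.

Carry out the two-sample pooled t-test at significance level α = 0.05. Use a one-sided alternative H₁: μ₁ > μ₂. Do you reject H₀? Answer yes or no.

reject H₀: no

x̄₁=46.600, s₁=8.806, n₁=15
x̄₂=52.824, s₂=7.876, n₂=17
s_p² = [14·8.806² + 16·7.876²]/30 = 69.2690
SE = √(s_p²·(1/15+1/17)) = 2.9483
t = (46.600−52.824)/2.9483 = -2.1109
df = 30
p-value (one-sided, H₁ greater) = 0.97839
At α=0.05: p ≥ α → fail to reject H₀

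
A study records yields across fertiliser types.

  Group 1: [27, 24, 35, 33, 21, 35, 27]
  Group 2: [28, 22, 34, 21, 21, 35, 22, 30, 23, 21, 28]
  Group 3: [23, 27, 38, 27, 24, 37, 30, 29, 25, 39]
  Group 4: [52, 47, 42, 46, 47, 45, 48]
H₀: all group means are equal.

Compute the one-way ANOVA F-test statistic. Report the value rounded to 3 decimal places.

test statistic = 24.801

Group means [28.86, 25.91, 29.90, 46.71], grand mean 31.800
SSB = Σnᵢ(x̄ᵢ−x̄)² = 2035.505; SSW = ΣΣ(x−x̄ᵢ)² = 848.095
MSB = 2035.505/3 = 678.5017; MSW = 848.095/31 = 27.3579
F = MSB/MSW = 24.8009
df = (3, 31)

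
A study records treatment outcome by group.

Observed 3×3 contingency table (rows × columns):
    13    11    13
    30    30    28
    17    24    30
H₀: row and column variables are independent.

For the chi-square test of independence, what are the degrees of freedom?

degrees of freedom = 4

df = (r−1)(c−1) = (3−1)·(3−1) = 4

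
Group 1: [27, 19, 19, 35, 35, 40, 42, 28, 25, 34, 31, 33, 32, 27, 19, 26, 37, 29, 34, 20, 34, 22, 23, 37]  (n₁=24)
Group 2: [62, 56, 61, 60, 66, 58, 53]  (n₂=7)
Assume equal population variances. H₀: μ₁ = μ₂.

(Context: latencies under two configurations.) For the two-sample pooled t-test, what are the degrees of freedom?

degrees of freedom = 29

df = n₁ + n₂ − 2 = 24 + 7 − 2 = 29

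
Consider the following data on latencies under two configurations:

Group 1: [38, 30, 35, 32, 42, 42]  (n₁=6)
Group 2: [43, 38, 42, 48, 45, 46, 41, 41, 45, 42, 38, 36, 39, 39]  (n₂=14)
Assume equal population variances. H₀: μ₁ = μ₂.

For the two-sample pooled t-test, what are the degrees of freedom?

df = n₁ + n₂ − 2 = 6 + 14 − 2 = 18

degrees of freedom = 18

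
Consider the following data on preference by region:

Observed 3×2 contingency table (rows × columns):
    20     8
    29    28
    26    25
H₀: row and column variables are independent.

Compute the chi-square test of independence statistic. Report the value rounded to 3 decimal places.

Row totals [28, 57, 51], col totals [75, 61], n=136
χ² = (20−15.44)²/15.44 + (8−12.56)²/12.56 + (29−31.43)²/31.43 + (28−25.57)²/25.57 + (26−28.12)²/28.12 + (25−22.88)²/22.88 = 3.7789
df = 2

test statistic = 3.779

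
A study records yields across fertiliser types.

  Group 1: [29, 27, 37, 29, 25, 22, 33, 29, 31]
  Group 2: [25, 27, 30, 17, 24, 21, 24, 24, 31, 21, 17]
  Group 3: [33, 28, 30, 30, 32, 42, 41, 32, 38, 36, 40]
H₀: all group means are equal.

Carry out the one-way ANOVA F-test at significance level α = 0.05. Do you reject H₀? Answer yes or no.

reject H₀: yes

Group means [29.11, 23.73, 34.73], grand mean 29.194
SSB = Σnᵢ(x̄ᵢ−x̄)² = 665.586; SSW = ΣΣ(x−x̄ᵢ)² = 603.253
MSB = 665.586/2 = 332.7931; MSW = 603.253/28 = 21.5447
F = MSB/MSW = 15.4466
df = (2, 28)
p-value (upper-tail) = 0.00003
At α=0.05: p < α → reject H₀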